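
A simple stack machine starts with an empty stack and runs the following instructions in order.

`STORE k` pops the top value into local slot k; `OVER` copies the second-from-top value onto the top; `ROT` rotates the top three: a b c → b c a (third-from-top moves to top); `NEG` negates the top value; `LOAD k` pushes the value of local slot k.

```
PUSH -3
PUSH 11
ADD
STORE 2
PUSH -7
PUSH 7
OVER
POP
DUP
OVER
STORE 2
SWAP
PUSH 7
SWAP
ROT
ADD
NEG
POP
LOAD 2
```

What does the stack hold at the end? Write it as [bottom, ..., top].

[-7, 7, 7]

PUSH -3 → -3
PUSH 11 → -3 11
ADD     → 8
STORE 2 → (empty)
PUSH -7 → -7
PUSH 7  → -7 7
OVER    → -7 7 -7
POP     → -7 7
DUP     → -7 7 7
OVER    → -7 7 7 7
STORE 2 → -7 7 7
SWAP    → -7 7 7
PUSH 7  → -7 7 7 7
SWAP    → -7 7 7 7
ROT     → -7 7 7 7
ADD     → -7 7 14
NEG     → -7 7 -14
POP     → -7 7
LOAD 2  → -7 7 7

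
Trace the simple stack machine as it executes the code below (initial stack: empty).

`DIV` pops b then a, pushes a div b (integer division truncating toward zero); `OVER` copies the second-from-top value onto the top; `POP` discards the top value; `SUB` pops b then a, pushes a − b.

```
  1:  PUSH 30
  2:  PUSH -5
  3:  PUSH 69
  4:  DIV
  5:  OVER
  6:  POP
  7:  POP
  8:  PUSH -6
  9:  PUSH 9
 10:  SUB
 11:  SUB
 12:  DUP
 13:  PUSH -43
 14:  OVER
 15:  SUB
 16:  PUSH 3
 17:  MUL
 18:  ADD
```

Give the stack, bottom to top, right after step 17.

PUSH 30  → 30
PUSH -5  → 30 -5
PUSH 69  → 30 -5 69
DIV      → 30 0
OVER     → 30 0 30
POP      → 30 0
POP      → 30
PUSH -6  → 30 -6
PUSH 9   → 30 -6 9
SUB      → 30 -15
SUB      → 45
DUP      → 45 45
PUSH -43 → 45 45 -43
OVER     → 45 45 -43 45
SUB      → 45 45 -88
PUSH 3   → 45 45 -88 3
MUL      → 45 45 -264

[45, 45, -264]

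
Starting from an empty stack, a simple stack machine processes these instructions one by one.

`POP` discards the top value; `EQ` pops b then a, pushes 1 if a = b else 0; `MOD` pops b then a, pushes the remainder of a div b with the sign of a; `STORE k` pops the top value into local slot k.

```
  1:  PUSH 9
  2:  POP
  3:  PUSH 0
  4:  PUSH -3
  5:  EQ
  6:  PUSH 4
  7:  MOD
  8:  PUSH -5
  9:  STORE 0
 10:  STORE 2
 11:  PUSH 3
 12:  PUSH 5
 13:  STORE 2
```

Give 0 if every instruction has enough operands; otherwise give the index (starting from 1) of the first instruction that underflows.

PUSH 9  -> 9
POP     -> (empty)
PUSH 0  -> 0
PUSH -3 -> 0 -3
EQ      -> 0
PUSH 4  -> 0 4
MOD     -> 0
PUSH -5 -> 0 -5
STORE 0 -> 0
STORE 2 -> (empty)
PUSH 3  -> 3
PUSH 5  -> 3 5
STORE 2 -> 3

0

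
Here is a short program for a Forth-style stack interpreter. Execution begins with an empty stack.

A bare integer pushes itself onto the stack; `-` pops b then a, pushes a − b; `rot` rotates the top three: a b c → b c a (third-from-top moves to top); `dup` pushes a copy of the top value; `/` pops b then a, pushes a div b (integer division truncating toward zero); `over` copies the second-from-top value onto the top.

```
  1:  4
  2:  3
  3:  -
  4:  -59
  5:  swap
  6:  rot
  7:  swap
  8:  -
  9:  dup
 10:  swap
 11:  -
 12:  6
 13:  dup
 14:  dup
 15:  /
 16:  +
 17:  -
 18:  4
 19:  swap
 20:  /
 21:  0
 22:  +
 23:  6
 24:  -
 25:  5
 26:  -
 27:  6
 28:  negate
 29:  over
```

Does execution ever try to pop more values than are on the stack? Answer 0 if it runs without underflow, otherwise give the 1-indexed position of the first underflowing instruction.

4    → [4]
3    → [4, 3]
-    → [1]
-59  → [1, -59]
swap → [-59, 1]
rot  — needs 3 operands, stack has 2 → underflow

6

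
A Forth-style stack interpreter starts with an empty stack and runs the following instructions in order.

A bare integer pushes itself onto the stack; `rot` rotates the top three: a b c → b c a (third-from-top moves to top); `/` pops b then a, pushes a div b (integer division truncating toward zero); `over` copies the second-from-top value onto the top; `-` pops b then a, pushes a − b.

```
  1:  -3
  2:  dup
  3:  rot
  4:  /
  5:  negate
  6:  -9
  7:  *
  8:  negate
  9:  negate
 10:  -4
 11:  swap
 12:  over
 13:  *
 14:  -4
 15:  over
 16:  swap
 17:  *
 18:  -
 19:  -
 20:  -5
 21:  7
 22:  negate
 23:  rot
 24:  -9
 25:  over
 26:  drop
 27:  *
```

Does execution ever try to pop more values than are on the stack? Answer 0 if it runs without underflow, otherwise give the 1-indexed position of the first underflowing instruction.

-3  : -3
dup : -3 -3
rot  — needs 3 operands, stack has 2 → underflow

3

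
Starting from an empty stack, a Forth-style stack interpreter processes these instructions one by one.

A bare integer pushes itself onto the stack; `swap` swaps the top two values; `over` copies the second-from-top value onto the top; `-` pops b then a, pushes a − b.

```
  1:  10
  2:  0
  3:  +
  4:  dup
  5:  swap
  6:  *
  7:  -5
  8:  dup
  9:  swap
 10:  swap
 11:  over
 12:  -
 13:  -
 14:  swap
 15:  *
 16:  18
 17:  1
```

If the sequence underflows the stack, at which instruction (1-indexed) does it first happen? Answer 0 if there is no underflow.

0

10   → [10]
0    → [10, 0]
+    → [10]
dup  → [10, 10]
swap → [10, 10]
*    → [100]
-5   → [100, -5]
dup  → [100, -5, -5]
swap → [100, -5, -5]
swap → [100, -5, -5]
over → [100, -5, -5, -5]
-    → [100, -5, 0]
-    → [100, -5]
swap → [-5, 100]
*    → [-500]
18   → [-500, 18]
1    → [-500, 18, 1]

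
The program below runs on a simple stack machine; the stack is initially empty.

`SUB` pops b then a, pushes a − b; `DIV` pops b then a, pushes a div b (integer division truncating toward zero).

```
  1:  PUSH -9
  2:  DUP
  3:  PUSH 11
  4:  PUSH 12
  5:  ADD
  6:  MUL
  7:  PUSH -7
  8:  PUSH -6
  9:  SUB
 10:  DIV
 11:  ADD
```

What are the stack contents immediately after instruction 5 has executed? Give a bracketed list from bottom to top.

PUSH -9 → [-9]
DUP     → [-9, -9]
PUSH 11 → [-9, -9, 11]
PUSH 12 → [-9, -9, 11, 12]
ADD     → [-9, -9, 23]

[-9, -9, 23]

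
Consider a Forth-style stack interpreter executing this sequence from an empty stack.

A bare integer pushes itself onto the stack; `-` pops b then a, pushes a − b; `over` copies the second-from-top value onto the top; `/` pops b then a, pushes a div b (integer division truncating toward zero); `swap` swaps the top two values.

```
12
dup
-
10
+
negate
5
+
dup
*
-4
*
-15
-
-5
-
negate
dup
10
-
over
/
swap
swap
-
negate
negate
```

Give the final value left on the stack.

12      [12]
dup     [12, 12]
-       [0]
10      [0, 10]
+       [10]
negate  [-10]
5       [-10, 5]
+       [-5]
dup     [-5, -5]
*       [25]
-4      [25, -4]
*       [-100]
-15     [-100, -15]
-       [-85]
-5      [-85, -5]
-       [-80]
negate  [80]
dup     [80, 80]
10      [80, 80, 10]
-       [80, 70]
over    [80, 70, 80]
/       [80, 0]
swap    [0, 80]
swap    [80, 0]
-       [80]
negate  [-80]
negate  [80]

80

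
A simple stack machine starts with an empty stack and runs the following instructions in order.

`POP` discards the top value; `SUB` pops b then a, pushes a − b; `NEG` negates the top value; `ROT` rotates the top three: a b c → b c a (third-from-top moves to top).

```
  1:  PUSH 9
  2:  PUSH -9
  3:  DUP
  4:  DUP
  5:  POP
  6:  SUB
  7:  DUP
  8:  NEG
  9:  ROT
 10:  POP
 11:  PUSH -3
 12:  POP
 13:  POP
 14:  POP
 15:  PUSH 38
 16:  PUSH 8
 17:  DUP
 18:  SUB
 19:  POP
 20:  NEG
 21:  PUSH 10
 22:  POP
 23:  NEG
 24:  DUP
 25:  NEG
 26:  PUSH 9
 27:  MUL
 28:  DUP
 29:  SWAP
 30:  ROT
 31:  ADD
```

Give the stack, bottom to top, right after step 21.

PUSH 9   9
PUSH -9  9 -9
DUP      9 -9 -9
DUP      9 -9 -9 -9
POP      9 -9 -9
SUB      9 0
DUP      9 0 0
NEG      9 0 0
ROT      0 0 9
POP      0 0
PUSH -3  0 0 -3
POP      0 0
POP      0
POP      (empty)
PUSH 38  38
PUSH 8   38 8
DUP      38 8 8
SUB      38 0
POP      38
NEG      -38
PUSH 10  -38 10

[-38, 10]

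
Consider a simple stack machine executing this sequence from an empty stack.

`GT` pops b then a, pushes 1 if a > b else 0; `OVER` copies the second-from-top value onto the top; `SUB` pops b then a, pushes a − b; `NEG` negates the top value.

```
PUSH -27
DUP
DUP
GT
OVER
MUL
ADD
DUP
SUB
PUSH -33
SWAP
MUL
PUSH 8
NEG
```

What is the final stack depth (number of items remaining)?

2

PUSH -27 → [-27]
DUP      → [-27, -27]
DUP      → [-27, -27, -27]
GT       → [-27, 0]
OVER     → [-27, 0, -27]
MUL      → [-27, 0]
ADD      → [-27]
DUP      → [-27, -27]
SUB      → [0]
PUSH -33 → [0, -33]
SWAP     → [-33, 0]
MUL      → [0]
PUSH 8   → [0, 8]
NEG      → [0, -8]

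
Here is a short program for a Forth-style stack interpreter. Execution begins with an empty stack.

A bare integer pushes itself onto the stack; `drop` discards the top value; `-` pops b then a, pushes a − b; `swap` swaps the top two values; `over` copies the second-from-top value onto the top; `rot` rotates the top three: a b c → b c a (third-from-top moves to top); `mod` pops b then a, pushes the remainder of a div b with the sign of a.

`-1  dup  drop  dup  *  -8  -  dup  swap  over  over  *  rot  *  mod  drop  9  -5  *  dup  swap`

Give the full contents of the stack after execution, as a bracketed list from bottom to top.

-1    [-1]
dup   [-1, -1]
drop  [-1]
dup   [-1, -1]
*     [1]
-8    [1, -8]
-     [9]
dup   [9, 9]
swap  [9, 9]
over  [9, 9, 9]
over  [9, 9, 9, 9]
*     [9, 9, 81]
rot   [9, 81, 9]
*     [9, 729]
mod   [9]
drop  []
9     [9]
-5    [9, -5]
*     [-45]
dup   [-45, -45]
swap  [-45, -45]

[-45, -45]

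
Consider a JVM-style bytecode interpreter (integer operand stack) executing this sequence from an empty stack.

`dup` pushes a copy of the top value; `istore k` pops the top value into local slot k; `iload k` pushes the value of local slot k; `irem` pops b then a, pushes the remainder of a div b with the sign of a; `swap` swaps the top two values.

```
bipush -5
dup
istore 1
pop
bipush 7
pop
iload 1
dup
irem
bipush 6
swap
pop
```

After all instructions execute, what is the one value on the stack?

bipush -5 → -5
dup       → -5 -5
istore 1  → -5
pop       → (empty)
bipush 7  → 7
pop       → (empty)
iload 1   → -5
dup       → -5 -5
irem      → 0
bipush 6  → 0 6
swap      → 6 0
pop       → 6

6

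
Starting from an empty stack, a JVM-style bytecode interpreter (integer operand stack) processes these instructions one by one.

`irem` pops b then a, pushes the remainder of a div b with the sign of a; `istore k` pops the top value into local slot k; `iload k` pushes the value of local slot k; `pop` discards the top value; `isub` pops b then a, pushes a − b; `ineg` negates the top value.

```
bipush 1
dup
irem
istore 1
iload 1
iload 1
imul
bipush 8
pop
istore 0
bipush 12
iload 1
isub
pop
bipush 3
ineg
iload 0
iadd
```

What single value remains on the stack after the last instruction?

-3

bipush 1  : [1]
dup       : [1, 1]
irem      : [0]
istore 1  : []
iload 1   : [0]
iload 1   : [0, 0]
imul      : [0]
bipush 8  : [0, 8]
pop       : [0]
istore 0  : []
bipush 12 : [12]
iload 1   : [12, 0]
isub      : [12]
pop       : []
bipush 3  : [3]
ineg      : [-3]
iload 0   : [-3, 0]
iadd      : [-3]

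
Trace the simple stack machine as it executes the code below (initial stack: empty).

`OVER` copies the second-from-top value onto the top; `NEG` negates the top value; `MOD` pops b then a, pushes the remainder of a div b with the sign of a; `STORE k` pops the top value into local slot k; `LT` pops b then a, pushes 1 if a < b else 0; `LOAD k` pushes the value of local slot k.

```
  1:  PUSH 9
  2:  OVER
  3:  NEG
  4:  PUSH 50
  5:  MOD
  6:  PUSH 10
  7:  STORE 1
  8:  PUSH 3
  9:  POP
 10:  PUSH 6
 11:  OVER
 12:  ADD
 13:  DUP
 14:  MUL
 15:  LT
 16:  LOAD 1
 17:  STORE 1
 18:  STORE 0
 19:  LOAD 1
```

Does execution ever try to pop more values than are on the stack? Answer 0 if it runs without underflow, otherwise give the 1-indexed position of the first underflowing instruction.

PUSH 9 → [9]
OVER  — needs 2 operands, stack has 1 → underflow

2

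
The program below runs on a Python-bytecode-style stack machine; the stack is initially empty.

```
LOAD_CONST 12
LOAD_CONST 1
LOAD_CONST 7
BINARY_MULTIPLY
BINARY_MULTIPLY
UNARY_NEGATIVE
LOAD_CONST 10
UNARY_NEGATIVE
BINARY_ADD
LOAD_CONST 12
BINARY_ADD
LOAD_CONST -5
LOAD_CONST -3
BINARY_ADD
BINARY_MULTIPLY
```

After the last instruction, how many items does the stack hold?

LOAD_CONST 12    [12]
LOAD_CONST 1     [12, 1]
LOAD_CONST 7     [12, 1, 7]
BINARY_MULTIPLY  [12, 7]
BINARY_MULTIPLY  [84]
UNARY_NEGATIVE   [-84]
LOAD_CONST 10    [-84, 10]
UNARY_NEGATIVE   [-84, -10]
BINARY_ADD       [-94]
LOAD_CONST 12    [-94, 12]
BINARY_ADD       [-82]
LOAD_CONST -5    [-82, -5]
LOAD_CONST -3    [-82, -5, -3]
BINARY_ADD       [-82, -8]
BINARY_MULTIPLY  [656]

1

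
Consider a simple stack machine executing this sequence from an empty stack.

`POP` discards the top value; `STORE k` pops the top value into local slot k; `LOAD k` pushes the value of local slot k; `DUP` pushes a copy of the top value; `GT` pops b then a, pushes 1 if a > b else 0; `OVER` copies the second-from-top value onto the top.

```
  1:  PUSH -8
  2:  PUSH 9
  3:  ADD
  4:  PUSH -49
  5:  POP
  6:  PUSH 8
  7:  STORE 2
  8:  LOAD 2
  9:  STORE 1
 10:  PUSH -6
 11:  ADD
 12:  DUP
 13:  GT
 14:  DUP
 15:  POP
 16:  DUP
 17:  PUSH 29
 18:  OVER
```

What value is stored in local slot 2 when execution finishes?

8

PUSH -8  -> [-8]
PUSH 9   -> [-8, 9]
ADD      -> [1]
PUSH -49 -> [1, -49]
POP      -> [1]
PUSH 8   -> [1, 8]
STORE 2  -> [1]
LOAD 2   -> [1, 8]
STORE 1  -> [1]
PUSH -6  -> [1, -6]
ADD      -> [-5]
DUP      -> [-5, -5]
GT       -> [0]
DUP      -> [0, 0]
POP      -> [0]
DUP      -> [0, 0]
PUSH 29  -> [0, 0, 29]
OVER     -> [0, 0, 29, 0]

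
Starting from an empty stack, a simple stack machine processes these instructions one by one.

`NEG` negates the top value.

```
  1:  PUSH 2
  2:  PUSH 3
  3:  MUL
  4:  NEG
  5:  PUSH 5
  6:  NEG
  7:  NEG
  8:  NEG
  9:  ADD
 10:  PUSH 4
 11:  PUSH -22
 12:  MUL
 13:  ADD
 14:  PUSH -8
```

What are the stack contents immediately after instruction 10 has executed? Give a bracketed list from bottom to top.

PUSH 2 → 2
PUSH 3 → 2 3
MUL    → 6
NEG    → -6
PUSH 5 → -6 5
NEG    → -6 -5
NEG    → -6 5
NEG    → -6 -5
ADD    → -11
PUSH 4 → -11 4

[-11, 4]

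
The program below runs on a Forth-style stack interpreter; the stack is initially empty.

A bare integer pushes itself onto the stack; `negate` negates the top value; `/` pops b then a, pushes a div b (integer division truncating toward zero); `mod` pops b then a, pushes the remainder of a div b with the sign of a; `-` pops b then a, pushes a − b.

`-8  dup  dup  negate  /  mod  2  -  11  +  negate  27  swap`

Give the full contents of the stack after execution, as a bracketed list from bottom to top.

[27, -9]

-8      -8
dup     -8 -8
dup     -8 -8 -8
negate  -8 -8 8
/       -8 -1
mod     0
2       0 2
-       -2
11      -2 11
+       9
negate  -9
27      -9 27
swap    27 -9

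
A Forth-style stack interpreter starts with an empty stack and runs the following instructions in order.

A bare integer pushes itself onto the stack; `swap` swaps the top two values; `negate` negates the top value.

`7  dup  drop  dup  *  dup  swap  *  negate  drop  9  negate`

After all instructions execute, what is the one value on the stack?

-9

7      -> [7]
dup    -> [7, 7]
drop   -> [7]
dup    -> [7, 7]
*      -> [49]
dup    -> [49, 49]
swap   -> [49, 49]
*      -> [2401]
negate -> [-2401]
drop   -> []
9      -> [9]
negate -> [-9]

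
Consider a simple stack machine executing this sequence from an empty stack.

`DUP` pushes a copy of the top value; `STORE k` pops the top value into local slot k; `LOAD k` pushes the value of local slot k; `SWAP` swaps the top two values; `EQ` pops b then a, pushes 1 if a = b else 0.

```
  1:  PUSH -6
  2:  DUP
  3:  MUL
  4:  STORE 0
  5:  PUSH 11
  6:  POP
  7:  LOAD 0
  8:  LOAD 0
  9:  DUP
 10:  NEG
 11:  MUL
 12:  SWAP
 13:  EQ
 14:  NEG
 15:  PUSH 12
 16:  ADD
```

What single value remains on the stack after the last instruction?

12

PUSH -6  [-6]
DUP      [-6, -6]
MUL      [36]
STORE 0  []
PUSH 11  [11]
POP      []
LOAD 0   [36]
LOAD 0   [36, 36]
DUP      [36, 36, 36]
NEG      [36, 36, -36]
MUL      [36, -1296]
SWAP     [-1296, 36]
EQ       [0]
NEG      [0]
PUSH 12  [0, 12]
ADD      [12]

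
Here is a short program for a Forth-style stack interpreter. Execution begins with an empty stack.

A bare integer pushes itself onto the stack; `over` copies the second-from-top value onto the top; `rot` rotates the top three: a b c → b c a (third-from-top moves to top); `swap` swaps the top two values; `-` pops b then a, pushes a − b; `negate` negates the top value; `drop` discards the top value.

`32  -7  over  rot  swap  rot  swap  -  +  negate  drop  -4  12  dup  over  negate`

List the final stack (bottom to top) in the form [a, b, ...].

[-4, 12, 12, -12]

32     → 32
-7     → 32 -7
over   → 32 -7 32
rot    → -7 32 32
swap   → -7 32 32
rot    → 32 32 -7
swap   → 32 -7 32
-      → 32 -39
+      → -7
negate → 7
drop   → (empty)
-4     → -4
12     → -4 12
dup    → -4 12 12
over   → -4 12 12 12
negate → -4 12 12 -12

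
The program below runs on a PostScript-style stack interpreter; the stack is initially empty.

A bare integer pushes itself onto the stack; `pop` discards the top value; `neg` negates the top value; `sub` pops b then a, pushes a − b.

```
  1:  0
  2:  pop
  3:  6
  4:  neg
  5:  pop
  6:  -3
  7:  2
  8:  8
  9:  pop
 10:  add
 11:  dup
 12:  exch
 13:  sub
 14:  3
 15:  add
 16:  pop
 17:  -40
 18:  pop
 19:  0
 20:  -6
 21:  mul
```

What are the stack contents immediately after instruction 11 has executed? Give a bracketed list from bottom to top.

[-1, -1]

0    [0]
pop  []
6    [6]
neg  [-6]
pop  []
-3   [-3]
2    [-3, 2]
8    [-3, 2, 8]
pop  [-3, 2]
add  [-1]
dup  [-1, -1]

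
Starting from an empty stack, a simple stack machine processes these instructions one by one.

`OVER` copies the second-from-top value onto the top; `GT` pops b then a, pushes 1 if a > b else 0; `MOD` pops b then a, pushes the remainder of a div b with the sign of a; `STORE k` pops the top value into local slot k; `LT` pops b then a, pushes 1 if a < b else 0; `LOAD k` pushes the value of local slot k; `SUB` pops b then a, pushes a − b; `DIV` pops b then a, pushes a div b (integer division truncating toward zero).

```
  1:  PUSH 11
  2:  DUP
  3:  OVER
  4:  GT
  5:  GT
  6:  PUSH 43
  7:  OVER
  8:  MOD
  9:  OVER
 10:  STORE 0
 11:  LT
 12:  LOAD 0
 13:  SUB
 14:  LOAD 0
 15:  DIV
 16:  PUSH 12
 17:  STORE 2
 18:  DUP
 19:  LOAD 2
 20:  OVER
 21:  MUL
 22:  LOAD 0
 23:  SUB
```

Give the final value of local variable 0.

PUSH 11 -> [11]
DUP     -> [11, 11]
OVER    -> [11, 11, 11]
GT      -> [11, 0]
GT      -> [1]
PUSH 43 -> [1, 43]
OVER    -> [1, 43, 1]
MOD     -> [1, 0]
OVER    -> [1, 0, 1]
STORE 0 -> [1, 0]
LT      -> [0]
LOAD 0  -> [0, 1]
SUB     -> [-1]
LOAD 0  -> [-1, 1]
DIV     -> [-1]
PUSH 12 -> [-1, 12]
STORE 2 -> [-1]
DUP     -> [-1, -1]
LOAD 2  -> [-1, -1, 12]
OVER    -> [-1, -1, 12, -1]
MUL     -> [-1, -1, -12]
LOAD 0  -> [-1, -1, -12, 1]
SUB     -> [-1, -1, -13]

1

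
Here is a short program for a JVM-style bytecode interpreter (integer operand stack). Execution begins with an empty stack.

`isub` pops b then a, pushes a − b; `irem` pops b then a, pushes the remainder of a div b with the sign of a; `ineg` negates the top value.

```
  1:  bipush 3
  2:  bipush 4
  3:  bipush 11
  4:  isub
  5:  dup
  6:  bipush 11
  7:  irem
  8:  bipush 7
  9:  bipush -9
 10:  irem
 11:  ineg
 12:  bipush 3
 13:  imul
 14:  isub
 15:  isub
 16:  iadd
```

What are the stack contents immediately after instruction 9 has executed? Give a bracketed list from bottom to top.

[3, -7, -7, 7, -9]

bipush 3   3
bipush 4   3 4
bipush 11  3 4 11
isub       3 -7
dup        3 -7 -7
bipush 11  3 -7 -7 11
irem       3 -7 -7
bipush 7   3 -7 -7 7
bipush -9  3 -7 -7 7 -9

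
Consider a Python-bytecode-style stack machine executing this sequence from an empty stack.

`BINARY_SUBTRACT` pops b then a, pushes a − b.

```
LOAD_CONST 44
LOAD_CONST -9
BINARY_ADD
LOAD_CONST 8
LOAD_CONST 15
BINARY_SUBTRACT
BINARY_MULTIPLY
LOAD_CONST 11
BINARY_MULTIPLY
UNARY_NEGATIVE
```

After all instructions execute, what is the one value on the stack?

LOAD_CONST 44    [44]
LOAD_CONST -9    [44, -9]
BINARY_ADD       [35]
LOAD_CONST 8     [35, 8]
LOAD_CONST 15    [35, 8, 15]
BINARY_SUBTRACT  [35, -7]
BINARY_MULTIPLY  [-245]
LOAD_CONST 11    [-245, 11]
BINARY_MULTIPLY  [-2695]
UNARY_NEGATIVE   [2695]

2695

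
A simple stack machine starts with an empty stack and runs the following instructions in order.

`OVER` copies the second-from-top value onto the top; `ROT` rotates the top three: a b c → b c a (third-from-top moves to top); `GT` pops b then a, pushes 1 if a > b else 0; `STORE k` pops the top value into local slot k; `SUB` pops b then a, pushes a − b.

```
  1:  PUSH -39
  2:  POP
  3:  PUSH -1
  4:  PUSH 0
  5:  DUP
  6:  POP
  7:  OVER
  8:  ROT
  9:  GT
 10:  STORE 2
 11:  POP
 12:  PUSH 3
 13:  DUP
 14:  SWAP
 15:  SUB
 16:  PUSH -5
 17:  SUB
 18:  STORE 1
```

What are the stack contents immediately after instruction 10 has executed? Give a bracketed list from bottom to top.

[0]

PUSH -39 : -39
POP      : (empty)
PUSH -1  : -1
PUSH 0   : -1 0
DUP      : -1 0 0
POP      : -1 0
OVER     : -1 0 -1
ROT      : 0 -1 -1
GT       : 0 0
STORE 2  : 0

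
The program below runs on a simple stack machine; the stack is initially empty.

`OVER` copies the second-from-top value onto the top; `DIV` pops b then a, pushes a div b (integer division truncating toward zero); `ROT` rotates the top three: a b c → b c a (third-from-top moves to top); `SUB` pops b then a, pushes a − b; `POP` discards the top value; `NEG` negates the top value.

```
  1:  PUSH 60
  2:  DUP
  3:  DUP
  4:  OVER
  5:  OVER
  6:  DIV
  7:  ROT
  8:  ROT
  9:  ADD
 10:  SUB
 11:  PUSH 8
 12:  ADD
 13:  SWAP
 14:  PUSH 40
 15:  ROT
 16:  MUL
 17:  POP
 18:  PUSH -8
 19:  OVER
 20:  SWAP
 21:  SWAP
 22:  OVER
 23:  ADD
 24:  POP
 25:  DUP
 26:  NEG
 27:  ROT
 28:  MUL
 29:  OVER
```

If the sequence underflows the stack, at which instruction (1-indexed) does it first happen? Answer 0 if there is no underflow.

PUSH 60 -> [60]
DUP     -> [60, 60]
DUP     -> [60, 60, 60]
OVER    -> [60, 60, 60, 60]
OVER    -> [60, 60, 60, 60, 60]
DIV     -> [60, 60, 60, 1]
ROT     -> [60, 60, 1, 60]
ROT     -> [60, 1, 60, 60]
ADD     -> [60, 1, 120]
SUB     -> [60, -119]
PUSH 8  -> [60, -119, 8]
ADD     -> [60, -111]
SWAP    -> [-111, 60]
PUSH 40 -> [-111, 60, 40]
ROT     -> [60, 40, -111]
MUL     -> [60, -4440]
POP     -> [60]
PUSH -8 -> [60, -8]
OVER    -> [60, -8, 60]
SWAP    -> [60, 60, -8]
SWAP    -> [60, -8, 60]
OVER    -> [60, -8, 60, -8]
ADD     -> [60, -8, 52]
POP     -> [60, -8]
DUP     -> [60, -8, -8]
NEG     -> [60, -8, 8]
ROT     -> [-8, 8, 60]
MUL     -> [-8, 480]
OVER    -> [-8, 480, -8]

0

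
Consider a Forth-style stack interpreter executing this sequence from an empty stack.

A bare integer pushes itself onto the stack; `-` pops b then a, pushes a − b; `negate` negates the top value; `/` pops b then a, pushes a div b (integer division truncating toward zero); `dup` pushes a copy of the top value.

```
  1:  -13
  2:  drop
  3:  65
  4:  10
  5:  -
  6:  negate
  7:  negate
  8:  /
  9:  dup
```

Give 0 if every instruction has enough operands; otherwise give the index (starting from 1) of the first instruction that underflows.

8

-13     [-13]
drop    []
65      [65]
10      [65, 10]
-       [55]
negate  [-55]
negate  [55]
/  — needs 2 operands, stack has 1 → underflow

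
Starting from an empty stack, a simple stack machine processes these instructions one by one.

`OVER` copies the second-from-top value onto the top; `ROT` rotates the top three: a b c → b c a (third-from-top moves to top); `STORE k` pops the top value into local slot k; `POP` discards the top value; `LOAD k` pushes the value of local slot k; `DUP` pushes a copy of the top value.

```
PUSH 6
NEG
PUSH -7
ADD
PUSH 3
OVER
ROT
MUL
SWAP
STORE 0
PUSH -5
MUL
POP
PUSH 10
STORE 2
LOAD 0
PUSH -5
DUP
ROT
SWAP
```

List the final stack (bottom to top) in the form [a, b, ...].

PUSH 6  -> 6
NEG     -> -6
PUSH -7 -> -6 -7
ADD     -> -13
PUSH 3  -> -13 3
OVER    -> -13 3 -13
ROT     -> 3 -13 -13
MUL     -> 3 169
SWAP    -> 169 3
STORE 0 -> 169
PUSH -5 -> 169 -5
MUL     -> -845
POP     -> (empty)
PUSH 10 -> 10
STORE 2 -> (empty)
LOAD 0  -> 3
PUSH -5 -> 3 -5
DUP     -> 3 -5 -5
ROT     -> -5 -5 3
SWAP    -> -5 3 -5

[-5, 3, -5]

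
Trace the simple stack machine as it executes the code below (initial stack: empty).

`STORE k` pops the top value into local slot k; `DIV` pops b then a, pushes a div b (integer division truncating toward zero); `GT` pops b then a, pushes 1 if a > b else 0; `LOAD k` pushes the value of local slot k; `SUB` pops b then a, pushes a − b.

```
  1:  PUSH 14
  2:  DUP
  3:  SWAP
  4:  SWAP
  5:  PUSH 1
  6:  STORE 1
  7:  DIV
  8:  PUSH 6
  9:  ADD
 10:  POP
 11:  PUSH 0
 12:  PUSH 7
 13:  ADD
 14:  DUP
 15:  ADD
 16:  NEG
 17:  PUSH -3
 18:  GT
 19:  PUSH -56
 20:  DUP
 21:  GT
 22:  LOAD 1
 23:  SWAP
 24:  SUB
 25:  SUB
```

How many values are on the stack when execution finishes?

1

PUSH 14  : [14]
DUP      : [14, 14]
SWAP     : [14, 14]
SWAP     : [14, 14]
PUSH 1   : [14, 14, 1]
STORE 1  : [14, 14]
DIV      : [1]
PUSH 6   : [1, 6]
ADD      : [7]
POP      : []
PUSH 0   : [0]
PUSH 7   : [0, 7]
ADD      : [7]
DUP      : [7, 7]
ADD      : [14]
NEG      : [-14]
PUSH -3  : [-14, -3]
GT       : [0]
PUSH -56 : [0, -56]
DUP      : [0, -56, -56]
GT       : [0, 0]
LOAD 1   : [0, 0, 1]
SWAP     : [0, 1, 0]
SUB      : [0, 1]
SUB      : [-1]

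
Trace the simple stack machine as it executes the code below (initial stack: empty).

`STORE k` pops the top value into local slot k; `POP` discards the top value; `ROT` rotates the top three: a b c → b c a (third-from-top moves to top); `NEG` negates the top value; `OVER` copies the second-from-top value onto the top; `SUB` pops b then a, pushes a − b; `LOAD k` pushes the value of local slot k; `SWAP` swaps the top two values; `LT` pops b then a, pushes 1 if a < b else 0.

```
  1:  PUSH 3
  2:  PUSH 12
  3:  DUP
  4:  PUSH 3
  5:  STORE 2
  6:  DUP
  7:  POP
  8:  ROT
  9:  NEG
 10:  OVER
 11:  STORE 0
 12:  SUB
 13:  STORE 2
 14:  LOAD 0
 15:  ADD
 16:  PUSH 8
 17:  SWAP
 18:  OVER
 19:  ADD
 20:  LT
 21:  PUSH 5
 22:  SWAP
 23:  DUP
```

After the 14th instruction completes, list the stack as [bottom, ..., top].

PUSH 3  : [3]
PUSH 12 : [3, 12]
DUP     : [3, 12, 12]
PUSH 3  : [3, 12, 12, 3]
STORE 2 : [3, 12, 12]
DUP     : [3, 12, 12, 12]
POP     : [3, 12, 12]
ROT     : [12, 12, 3]
NEG     : [12, 12, -3]
OVER    : [12, 12, -3, 12]
STORE 0 : [12, 12, -3]
SUB     : [12, 15]
STORE 2 : [12]
LOAD 0  : [12, 12]

[12, 12]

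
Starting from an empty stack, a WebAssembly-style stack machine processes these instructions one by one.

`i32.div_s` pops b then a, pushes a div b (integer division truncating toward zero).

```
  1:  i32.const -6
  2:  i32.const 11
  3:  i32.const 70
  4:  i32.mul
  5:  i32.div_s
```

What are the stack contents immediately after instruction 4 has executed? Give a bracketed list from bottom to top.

i32.const -6 → [-6]
i32.const 11 → [-6, 11]
i32.const 70 → [-6, 11, 70]
i32.mul      → [-6, 770]

[-6, 770]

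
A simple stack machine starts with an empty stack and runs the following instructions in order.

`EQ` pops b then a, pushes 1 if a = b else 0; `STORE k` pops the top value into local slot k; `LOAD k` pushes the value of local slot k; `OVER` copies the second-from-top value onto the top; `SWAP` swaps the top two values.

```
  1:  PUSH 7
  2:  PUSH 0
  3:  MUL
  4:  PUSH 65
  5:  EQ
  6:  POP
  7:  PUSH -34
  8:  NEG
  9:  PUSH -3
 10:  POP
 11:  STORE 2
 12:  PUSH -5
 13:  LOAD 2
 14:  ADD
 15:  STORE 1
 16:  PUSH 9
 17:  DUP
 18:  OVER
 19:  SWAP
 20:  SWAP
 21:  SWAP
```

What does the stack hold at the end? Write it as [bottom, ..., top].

PUSH 7   -> 7
PUSH 0   -> 7 0
MUL      -> 0
PUSH 65  -> 0 65
EQ       -> 0
POP      -> (empty)
PUSH -34 -> -34
NEG      -> 34
PUSH -3  -> 34 -3
POP      -> 34
STORE 2  -> (empty)
PUSH -5  -> -5
LOAD 2   -> -5 34
ADD      -> 29
STORE 1  -> (empty)
PUSH 9   -> 9
DUP      -> 9 9
OVER     -> 9 9 9
SWAP     -> 9 9 9
SWAP     -> 9 9 9
SWAP     -> 9 9 9

[9, 9, 9]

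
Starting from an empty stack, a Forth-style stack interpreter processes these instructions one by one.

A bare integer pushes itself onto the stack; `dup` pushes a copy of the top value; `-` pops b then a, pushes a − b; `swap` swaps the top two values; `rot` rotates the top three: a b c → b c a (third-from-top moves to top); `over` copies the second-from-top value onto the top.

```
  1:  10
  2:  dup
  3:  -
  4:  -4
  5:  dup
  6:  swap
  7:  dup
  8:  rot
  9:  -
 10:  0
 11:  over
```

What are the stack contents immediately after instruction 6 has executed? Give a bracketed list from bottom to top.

[0, -4, -4]

10    [10]
dup   [10, 10]
-     [0]
-4    [0, -4]
dup   [0, -4, -4]
swap  [0, -4, -4]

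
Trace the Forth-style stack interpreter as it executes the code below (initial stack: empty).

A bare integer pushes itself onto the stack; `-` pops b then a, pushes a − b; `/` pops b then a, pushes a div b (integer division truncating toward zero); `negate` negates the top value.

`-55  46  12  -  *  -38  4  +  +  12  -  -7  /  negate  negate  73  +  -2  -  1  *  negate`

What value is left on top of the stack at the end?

-348

-55    : -55
46     : -55 46
12     : -55 46 12
-      : -55 34
*      : -1870
-38    : -1870 -38
4      : -1870 -38 4
+      : -1870 -34
+      : -1904
12     : -1904 12
-      : -1916
-7     : -1916 -7
/      : 273
negate : -273
negate : 273
73     : 273 73
+      : 346
-2     : 346 -2
-      : 348
1      : 348 1
*      : 348
negate : -348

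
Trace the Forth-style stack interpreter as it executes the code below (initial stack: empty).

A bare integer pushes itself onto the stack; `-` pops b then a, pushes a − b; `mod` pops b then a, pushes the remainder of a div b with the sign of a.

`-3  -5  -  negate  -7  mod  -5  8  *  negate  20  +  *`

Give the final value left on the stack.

-3     → [-3]
-5     → [-3, -5]
-      → [2]
negate → [-2]
-7     → [-2, -7]
mod    → [-2]
-5     → [-2, -5]
8      → [-2, -5, 8]
*      → [-2, -40]
negate → [-2, 40]
20     → [-2, 40, 20]
+      → [-2, 60]
*      → [-120]

-120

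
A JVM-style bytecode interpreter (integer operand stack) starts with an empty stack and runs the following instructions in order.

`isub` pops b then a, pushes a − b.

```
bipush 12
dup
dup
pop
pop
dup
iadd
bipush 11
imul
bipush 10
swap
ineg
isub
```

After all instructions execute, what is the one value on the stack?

bipush 12 : [12]
dup       : [12, 12]
dup       : [12, 12, 12]
pop       : [12, 12]
pop       : [12]
dup       : [12, 12]
iadd      : [24]
bipush 11 : [24, 11]
imul      : [264]
bipush 10 : [264, 10]
swap      : [10, 264]
ineg      : [10, -264]
isub      : [274]

274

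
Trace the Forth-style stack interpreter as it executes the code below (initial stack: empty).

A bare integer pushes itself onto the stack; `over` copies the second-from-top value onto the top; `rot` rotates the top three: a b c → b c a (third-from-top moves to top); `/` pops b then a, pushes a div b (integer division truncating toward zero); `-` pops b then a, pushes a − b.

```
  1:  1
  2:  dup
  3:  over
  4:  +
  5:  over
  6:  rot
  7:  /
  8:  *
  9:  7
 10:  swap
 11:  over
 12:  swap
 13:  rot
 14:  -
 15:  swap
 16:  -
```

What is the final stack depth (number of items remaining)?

1

1    → 1
dup  → 1 1
over → 1 1 1
+    → 1 2
over → 1 2 1
rot  → 2 1 1
/    → 2 1
*    → 2
7    → 2 7
swap → 7 2
over → 7 2 7
swap → 7 7 2
rot  → 7 2 7
-    → 7 -5
swap → -5 7
-    → -12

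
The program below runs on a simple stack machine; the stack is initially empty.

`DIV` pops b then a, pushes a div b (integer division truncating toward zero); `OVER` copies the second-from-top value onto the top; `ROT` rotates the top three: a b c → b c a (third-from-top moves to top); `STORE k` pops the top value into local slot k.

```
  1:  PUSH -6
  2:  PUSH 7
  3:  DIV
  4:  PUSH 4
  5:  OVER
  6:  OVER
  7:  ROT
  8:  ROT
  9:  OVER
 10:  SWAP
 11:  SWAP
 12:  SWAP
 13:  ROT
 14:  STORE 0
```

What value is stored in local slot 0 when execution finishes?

PUSH -6 : -6
PUSH 7  : -6 7
DIV     : 0
PUSH 4  : 0 4
OVER    : 0 4 0
OVER    : 0 4 0 4
ROT     : 0 0 4 4
ROT     : 0 4 4 0
OVER    : 0 4 4 0 4
SWAP    : 0 4 4 4 0
SWAP    : 0 4 4 0 4
SWAP    : 0 4 4 4 0
ROT     : 0 4 4 0 4
STORE 0 : 0 4 4 0

4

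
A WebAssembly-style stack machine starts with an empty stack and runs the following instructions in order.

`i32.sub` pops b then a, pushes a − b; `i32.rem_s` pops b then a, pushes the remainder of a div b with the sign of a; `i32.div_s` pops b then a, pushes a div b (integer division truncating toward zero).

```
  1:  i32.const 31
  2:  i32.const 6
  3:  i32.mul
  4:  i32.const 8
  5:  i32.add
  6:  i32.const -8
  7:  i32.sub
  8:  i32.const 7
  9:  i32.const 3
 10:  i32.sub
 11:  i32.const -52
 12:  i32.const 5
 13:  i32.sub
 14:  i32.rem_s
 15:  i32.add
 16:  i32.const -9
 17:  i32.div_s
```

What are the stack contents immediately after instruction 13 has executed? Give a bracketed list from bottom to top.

[202, 4, -57]

i32.const 31   31
i32.const 6    31 6
i32.mul        186
i32.const 8    186 8
i32.add        194
i32.const -8   194 -8
i32.sub        202
i32.const 7    202 7
i32.const 3    202 7 3
i32.sub        202 4
i32.const -52  202 4 -52
i32.const 5    202 4 -52 5
i32.sub        202 4 -57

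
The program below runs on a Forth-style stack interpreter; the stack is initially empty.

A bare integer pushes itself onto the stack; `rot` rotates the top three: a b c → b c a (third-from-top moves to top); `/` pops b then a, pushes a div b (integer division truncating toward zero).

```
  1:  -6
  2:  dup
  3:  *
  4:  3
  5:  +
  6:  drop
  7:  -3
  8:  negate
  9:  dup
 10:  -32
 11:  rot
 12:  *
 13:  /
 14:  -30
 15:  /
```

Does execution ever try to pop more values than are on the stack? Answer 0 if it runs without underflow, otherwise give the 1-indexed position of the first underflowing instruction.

-6     : -6
dup    : -6 -6
*      : 36
3      : 36 3
+      : 39
drop   : (empty)
-3     : -3
negate : 3
dup    : 3 3
-32    : 3 3 -32
rot    : 3 -32 3
*      : 3 -96
/      : 0
-30    : 0 -30
/      : 0

0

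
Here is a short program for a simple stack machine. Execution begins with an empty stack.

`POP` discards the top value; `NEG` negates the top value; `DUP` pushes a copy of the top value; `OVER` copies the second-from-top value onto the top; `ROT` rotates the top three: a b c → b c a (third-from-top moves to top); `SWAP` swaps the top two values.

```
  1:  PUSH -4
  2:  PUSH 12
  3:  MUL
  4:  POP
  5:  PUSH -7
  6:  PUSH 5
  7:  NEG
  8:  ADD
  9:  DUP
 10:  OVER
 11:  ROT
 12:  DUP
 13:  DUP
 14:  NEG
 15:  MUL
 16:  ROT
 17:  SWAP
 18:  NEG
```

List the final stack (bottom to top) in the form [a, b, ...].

PUSH -4  [-4]
PUSH 12  [-4, 12]
MUL      [-48]
POP      []
PUSH -7  [-7]
PUSH 5   [-7, 5]
NEG      [-7, -5]
ADD      [-12]
DUP      [-12, -12]
OVER     [-12, -12, -12]
ROT      [-12, -12, -12]
DUP      [-12, -12, -12, -12]
DUP      [-12, -12, -12, -12, -12]
NEG      [-12, -12, -12, -12, 12]
MUL      [-12, -12, -12, -144]
ROT      [-12, -12, -144, -12]
SWAP     [-12, -12, -12, -144]
NEG      [-12, -12, -12, 144]

[-12, -12, -12, 144]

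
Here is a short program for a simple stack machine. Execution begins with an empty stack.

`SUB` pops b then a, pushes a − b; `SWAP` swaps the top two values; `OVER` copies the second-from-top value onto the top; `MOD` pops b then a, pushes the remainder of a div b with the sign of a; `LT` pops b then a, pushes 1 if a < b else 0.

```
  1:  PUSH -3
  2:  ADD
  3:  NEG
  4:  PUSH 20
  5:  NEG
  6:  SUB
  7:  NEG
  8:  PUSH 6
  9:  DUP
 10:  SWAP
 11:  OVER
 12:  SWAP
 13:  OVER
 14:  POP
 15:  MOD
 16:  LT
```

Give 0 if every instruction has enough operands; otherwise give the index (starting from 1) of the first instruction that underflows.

2

PUSH -3 -> -3
ADD  — needs 2 operands, stack has 1 → underflow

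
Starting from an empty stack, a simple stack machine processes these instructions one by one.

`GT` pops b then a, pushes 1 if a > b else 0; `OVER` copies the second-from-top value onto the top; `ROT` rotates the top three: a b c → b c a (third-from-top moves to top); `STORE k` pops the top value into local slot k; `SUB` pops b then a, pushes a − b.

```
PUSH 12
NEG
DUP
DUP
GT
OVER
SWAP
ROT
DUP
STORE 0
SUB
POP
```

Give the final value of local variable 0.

PUSH 12  12
NEG      -12
DUP      -12 -12
DUP      -12 -12 -12
GT       -12 0
OVER     -12 0 -12
SWAP     -12 -12 0
ROT      -12 0 -12
DUP      -12 0 -12 -12
STORE 0  -12 0 -12
SUB      -12 12
POP      -12

-12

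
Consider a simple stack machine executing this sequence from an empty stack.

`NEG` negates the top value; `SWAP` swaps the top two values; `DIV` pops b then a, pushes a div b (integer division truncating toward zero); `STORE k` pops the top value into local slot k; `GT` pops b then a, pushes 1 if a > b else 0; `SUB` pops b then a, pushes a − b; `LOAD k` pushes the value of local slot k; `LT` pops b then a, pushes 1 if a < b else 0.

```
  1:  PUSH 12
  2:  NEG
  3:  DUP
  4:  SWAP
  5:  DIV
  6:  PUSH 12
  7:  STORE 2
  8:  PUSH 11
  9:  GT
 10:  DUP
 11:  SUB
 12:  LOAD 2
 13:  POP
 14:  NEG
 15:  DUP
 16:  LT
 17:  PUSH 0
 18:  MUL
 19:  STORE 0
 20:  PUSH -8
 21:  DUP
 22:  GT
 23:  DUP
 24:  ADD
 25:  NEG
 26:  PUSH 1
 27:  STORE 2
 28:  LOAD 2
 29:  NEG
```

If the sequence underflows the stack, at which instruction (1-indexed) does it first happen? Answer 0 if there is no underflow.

0

PUSH 12 → [12]
NEG     → [-12]
DUP     → [-12, -12]
SWAP    → [-12, -12]
DIV     → [1]
PUSH 12 → [1, 12]
STORE 2 → [1]
PUSH 11 → [1, 11]
GT      → [0]
DUP     → [0, 0]
SUB     → [0]
LOAD 2  → [0, 12]
POP     → [0]
NEG     → [0]
DUP     → [0, 0]
LT      → [0]
PUSH 0  → [0, 0]
MUL     → [0]
STORE 0 → []
PUSH -8 → [-8]
DUP     → [-8, -8]
GT      → [0]
DUP     → [0, 0]
ADD     → [0]
NEG     → [0]
PUSH 1  → [0, 1]
STORE 2 → [0]
LOAD 2  → [0, 1]
NEG     → [0, -1]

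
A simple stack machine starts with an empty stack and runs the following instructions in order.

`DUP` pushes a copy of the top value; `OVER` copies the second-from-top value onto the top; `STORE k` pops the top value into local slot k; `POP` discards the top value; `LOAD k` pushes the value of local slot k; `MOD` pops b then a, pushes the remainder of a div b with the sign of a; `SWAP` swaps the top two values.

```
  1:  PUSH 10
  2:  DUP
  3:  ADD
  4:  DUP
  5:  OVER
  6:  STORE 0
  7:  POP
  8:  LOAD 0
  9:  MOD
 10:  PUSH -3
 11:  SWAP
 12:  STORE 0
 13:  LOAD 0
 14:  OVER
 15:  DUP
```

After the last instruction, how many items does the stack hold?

4

PUSH 10 : 10
DUP     : 10 10
ADD     : 20
DUP     : 20 20
OVER    : 20 20 20
STORE 0 : 20 20
POP     : 20
LOAD 0  : 20 20
MOD     : 0
PUSH -3 : 0 -3
SWAP    : -3 0
STORE 0 : -3
LOAD 0  : -3 0
OVER    : -3 0 -3
DUP     : -3 0 -3 -3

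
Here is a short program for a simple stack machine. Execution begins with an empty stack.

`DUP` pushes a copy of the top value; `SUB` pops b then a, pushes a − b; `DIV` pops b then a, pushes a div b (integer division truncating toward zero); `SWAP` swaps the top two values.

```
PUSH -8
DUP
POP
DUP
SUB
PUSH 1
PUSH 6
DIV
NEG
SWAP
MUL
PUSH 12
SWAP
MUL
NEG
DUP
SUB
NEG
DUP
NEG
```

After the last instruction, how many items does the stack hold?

2

PUSH -8 → -8
DUP     → -8 -8
POP     → -8
DUP     → -8 -8
SUB     → 0
PUSH 1  → 0 1
PUSH 6  → 0 1 6
DIV     → 0 0
NEG     → 0 0
SWAP    → 0 0
MUL     → 0
PUSH 12 → 0 12
SWAP    → 12 0
MUL     → 0
NEG     → 0
DUP     → 0 0
SUB     → 0
NEG     → 0
DUP     → 0 0
NEG     → 0 0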